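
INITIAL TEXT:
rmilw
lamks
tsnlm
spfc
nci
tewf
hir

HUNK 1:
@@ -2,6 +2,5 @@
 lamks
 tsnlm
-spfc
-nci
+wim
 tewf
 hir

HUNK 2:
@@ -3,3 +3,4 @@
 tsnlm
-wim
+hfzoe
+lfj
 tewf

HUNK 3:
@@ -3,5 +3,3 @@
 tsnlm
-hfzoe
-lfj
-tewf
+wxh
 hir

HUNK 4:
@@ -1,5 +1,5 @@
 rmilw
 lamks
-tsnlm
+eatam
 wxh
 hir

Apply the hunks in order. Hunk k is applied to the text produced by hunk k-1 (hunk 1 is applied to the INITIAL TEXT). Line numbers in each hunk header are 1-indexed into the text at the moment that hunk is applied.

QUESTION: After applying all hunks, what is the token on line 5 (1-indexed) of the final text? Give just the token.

Hunk 1: at line 2 remove [spfc,nci] add [wim] -> 6 lines: rmilw lamks tsnlm wim tewf hir
Hunk 2: at line 3 remove [wim] add [hfzoe,lfj] -> 7 lines: rmilw lamks tsnlm hfzoe lfj tewf hir
Hunk 3: at line 3 remove [hfzoe,lfj,tewf] add [wxh] -> 5 lines: rmilw lamks tsnlm wxh hir
Hunk 4: at line 1 remove [tsnlm] add [eatam] -> 5 lines: rmilw lamks eatam wxh hir
Final line 5: hir

Answer: hir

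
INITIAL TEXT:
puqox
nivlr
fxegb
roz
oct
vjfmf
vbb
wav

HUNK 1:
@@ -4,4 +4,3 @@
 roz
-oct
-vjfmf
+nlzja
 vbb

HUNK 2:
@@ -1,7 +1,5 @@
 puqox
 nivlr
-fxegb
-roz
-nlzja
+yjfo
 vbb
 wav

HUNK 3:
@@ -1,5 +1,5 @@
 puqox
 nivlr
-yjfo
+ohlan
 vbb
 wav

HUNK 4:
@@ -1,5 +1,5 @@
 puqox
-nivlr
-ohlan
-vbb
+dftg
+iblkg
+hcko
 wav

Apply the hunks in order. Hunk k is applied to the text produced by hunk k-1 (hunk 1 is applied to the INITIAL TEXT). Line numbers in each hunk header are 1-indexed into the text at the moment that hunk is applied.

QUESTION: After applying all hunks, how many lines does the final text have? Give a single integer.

Hunk 1: at line 4 remove [oct,vjfmf] add [nlzja] -> 7 lines: puqox nivlr fxegb roz nlzja vbb wav
Hunk 2: at line 1 remove [fxegb,roz,nlzja] add [yjfo] -> 5 lines: puqox nivlr yjfo vbb wav
Hunk 3: at line 1 remove [yjfo] add [ohlan] -> 5 lines: puqox nivlr ohlan vbb wav
Hunk 4: at line 1 remove [nivlr,ohlan,vbb] add [dftg,iblkg,hcko] -> 5 lines: puqox dftg iblkg hcko wav
Final line count: 5

Answer: 5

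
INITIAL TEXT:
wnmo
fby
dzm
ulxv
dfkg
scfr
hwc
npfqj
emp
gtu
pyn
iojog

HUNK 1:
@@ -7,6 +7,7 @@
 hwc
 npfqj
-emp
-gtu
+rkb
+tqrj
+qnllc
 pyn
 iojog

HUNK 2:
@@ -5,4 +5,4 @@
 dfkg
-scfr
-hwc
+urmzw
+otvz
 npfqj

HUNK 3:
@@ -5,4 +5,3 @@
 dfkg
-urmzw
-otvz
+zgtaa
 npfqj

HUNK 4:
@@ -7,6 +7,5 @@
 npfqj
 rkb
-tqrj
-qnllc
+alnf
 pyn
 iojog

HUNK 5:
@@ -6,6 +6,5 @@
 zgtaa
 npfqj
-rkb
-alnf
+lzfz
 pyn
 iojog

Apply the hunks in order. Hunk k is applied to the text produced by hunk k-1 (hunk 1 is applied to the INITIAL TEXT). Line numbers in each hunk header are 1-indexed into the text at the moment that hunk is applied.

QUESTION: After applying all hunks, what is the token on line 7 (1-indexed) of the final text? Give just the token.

Hunk 1: at line 7 remove [emp,gtu] add [rkb,tqrj,qnllc] -> 13 lines: wnmo fby dzm ulxv dfkg scfr hwc npfqj rkb tqrj qnllc pyn iojog
Hunk 2: at line 5 remove [scfr,hwc] add [urmzw,otvz] -> 13 lines: wnmo fby dzm ulxv dfkg urmzw otvz npfqj rkb tqrj qnllc pyn iojog
Hunk 3: at line 5 remove [urmzw,otvz] add [zgtaa] -> 12 lines: wnmo fby dzm ulxv dfkg zgtaa npfqj rkb tqrj qnllc pyn iojog
Hunk 4: at line 7 remove [tqrj,qnllc] add [alnf] -> 11 lines: wnmo fby dzm ulxv dfkg zgtaa npfqj rkb alnf pyn iojog
Hunk 5: at line 6 remove [rkb,alnf] add [lzfz] -> 10 lines: wnmo fby dzm ulxv dfkg zgtaa npfqj lzfz pyn iojog
Final line 7: npfqj

Answer: npfqj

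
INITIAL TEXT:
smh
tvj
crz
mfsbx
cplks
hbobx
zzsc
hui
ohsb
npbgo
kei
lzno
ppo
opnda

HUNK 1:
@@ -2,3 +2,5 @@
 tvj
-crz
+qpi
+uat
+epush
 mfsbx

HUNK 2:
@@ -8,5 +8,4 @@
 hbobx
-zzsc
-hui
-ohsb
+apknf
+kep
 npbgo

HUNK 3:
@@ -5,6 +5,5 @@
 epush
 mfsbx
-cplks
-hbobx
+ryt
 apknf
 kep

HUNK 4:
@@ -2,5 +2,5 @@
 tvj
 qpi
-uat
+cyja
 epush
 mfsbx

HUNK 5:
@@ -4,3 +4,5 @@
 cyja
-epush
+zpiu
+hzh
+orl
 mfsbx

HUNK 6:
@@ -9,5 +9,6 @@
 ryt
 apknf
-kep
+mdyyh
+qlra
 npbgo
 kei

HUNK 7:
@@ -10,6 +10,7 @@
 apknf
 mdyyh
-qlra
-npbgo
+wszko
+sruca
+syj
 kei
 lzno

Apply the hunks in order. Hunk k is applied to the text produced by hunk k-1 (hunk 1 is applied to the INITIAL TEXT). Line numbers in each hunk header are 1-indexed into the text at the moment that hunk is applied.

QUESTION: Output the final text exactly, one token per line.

Hunk 1: at line 2 remove [crz] add [qpi,uat,epush] -> 16 lines: smh tvj qpi uat epush mfsbx cplks hbobx zzsc hui ohsb npbgo kei lzno ppo opnda
Hunk 2: at line 8 remove [zzsc,hui,ohsb] add [apknf,kep] -> 15 lines: smh tvj qpi uat epush mfsbx cplks hbobx apknf kep npbgo kei lzno ppo opnda
Hunk 3: at line 5 remove [cplks,hbobx] add [ryt] -> 14 lines: smh tvj qpi uat epush mfsbx ryt apknf kep npbgo kei lzno ppo opnda
Hunk 4: at line 2 remove [uat] add [cyja] -> 14 lines: smh tvj qpi cyja epush mfsbx ryt apknf kep npbgo kei lzno ppo opnda
Hunk 5: at line 4 remove [epush] add [zpiu,hzh,orl] -> 16 lines: smh tvj qpi cyja zpiu hzh orl mfsbx ryt apknf kep npbgo kei lzno ppo opnda
Hunk 6: at line 9 remove [kep] add [mdyyh,qlra] -> 17 lines: smh tvj qpi cyja zpiu hzh orl mfsbx ryt apknf mdyyh qlra npbgo kei lzno ppo opnda
Hunk 7: at line 10 remove [qlra,npbgo] add [wszko,sruca,syj] -> 18 lines: smh tvj qpi cyja zpiu hzh orl mfsbx ryt apknf mdyyh wszko sruca syj kei lzno ppo opnda

Answer: smh
tvj
qpi
cyja
zpiu
hzh
orl
mfsbx
ryt
apknf
mdyyh
wszko
sruca
syj
kei
lzno
ppo
opnda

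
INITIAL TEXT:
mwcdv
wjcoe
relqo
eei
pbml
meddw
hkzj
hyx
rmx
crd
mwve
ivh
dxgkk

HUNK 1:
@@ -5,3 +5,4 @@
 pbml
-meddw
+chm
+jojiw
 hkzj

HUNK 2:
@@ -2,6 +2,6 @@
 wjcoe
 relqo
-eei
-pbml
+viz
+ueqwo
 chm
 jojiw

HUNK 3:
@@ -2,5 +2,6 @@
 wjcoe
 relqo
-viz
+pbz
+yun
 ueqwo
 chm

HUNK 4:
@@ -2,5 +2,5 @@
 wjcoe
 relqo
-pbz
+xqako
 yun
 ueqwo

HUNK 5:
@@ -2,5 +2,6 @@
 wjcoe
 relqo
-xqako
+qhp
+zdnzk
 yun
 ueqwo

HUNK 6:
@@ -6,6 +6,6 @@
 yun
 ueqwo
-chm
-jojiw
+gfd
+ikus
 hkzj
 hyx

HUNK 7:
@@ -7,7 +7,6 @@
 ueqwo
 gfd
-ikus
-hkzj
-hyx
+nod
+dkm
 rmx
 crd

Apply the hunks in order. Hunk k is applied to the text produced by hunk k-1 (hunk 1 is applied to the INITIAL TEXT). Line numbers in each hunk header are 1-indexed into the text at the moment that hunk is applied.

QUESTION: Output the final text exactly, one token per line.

Hunk 1: at line 5 remove [meddw] add [chm,jojiw] -> 14 lines: mwcdv wjcoe relqo eei pbml chm jojiw hkzj hyx rmx crd mwve ivh dxgkk
Hunk 2: at line 2 remove [eei,pbml] add [viz,ueqwo] -> 14 lines: mwcdv wjcoe relqo viz ueqwo chm jojiw hkzj hyx rmx crd mwve ivh dxgkk
Hunk 3: at line 2 remove [viz] add [pbz,yun] -> 15 lines: mwcdv wjcoe relqo pbz yun ueqwo chm jojiw hkzj hyx rmx crd mwve ivh dxgkk
Hunk 4: at line 2 remove [pbz] add [xqako] -> 15 lines: mwcdv wjcoe relqo xqako yun ueqwo chm jojiw hkzj hyx rmx crd mwve ivh dxgkk
Hunk 5: at line 2 remove [xqako] add [qhp,zdnzk] -> 16 lines: mwcdv wjcoe relqo qhp zdnzk yun ueqwo chm jojiw hkzj hyx rmx crd mwve ivh dxgkk
Hunk 6: at line 6 remove [chm,jojiw] add [gfd,ikus] -> 16 lines: mwcdv wjcoe relqo qhp zdnzk yun ueqwo gfd ikus hkzj hyx rmx crd mwve ivh dxgkk
Hunk 7: at line 7 remove [ikus,hkzj,hyx] add [nod,dkm] -> 15 lines: mwcdv wjcoe relqo qhp zdnzk yun ueqwo gfd nod dkm rmx crd mwve ivh dxgkk

Answer: mwcdv
wjcoe
relqo
qhp
zdnzk
yun
ueqwo
gfd
nod
dkm
rmx
crd
mwve
ivh
dxgkk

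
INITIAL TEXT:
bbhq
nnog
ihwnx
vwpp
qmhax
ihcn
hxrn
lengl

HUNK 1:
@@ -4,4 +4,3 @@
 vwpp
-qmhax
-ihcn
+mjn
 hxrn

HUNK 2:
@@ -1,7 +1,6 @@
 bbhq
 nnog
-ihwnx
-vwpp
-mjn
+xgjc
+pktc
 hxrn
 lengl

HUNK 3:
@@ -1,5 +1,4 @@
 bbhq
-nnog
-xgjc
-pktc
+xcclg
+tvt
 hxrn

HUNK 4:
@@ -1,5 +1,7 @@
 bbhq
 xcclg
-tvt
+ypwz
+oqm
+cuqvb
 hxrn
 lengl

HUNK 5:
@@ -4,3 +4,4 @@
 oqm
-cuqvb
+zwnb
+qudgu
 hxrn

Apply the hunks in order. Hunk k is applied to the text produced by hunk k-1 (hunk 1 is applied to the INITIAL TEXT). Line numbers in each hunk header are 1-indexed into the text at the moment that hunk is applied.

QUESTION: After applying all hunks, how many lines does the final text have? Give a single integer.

Answer: 8

Derivation:
Hunk 1: at line 4 remove [qmhax,ihcn] add [mjn] -> 7 lines: bbhq nnog ihwnx vwpp mjn hxrn lengl
Hunk 2: at line 1 remove [ihwnx,vwpp,mjn] add [xgjc,pktc] -> 6 lines: bbhq nnog xgjc pktc hxrn lengl
Hunk 3: at line 1 remove [nnog,xgjc,pktc] add [xcclg,tvt] -> 5 lines: bbhq xcclg tvt hxrn lengl
Hunk 4: at line 1 remove [tvt] add [ypwz,oqm,cuqvb] -> 7 lines: bbhq xcclg ypwz oqm cuqvb hxrn lengl
Hunk 5: at line 4 remove [cuqvb] add [zwnb,qudgu] -> 8 lines: bbhq xcclg ypwz oqm zwnb qudgu hxrn lengl
Final line count: 8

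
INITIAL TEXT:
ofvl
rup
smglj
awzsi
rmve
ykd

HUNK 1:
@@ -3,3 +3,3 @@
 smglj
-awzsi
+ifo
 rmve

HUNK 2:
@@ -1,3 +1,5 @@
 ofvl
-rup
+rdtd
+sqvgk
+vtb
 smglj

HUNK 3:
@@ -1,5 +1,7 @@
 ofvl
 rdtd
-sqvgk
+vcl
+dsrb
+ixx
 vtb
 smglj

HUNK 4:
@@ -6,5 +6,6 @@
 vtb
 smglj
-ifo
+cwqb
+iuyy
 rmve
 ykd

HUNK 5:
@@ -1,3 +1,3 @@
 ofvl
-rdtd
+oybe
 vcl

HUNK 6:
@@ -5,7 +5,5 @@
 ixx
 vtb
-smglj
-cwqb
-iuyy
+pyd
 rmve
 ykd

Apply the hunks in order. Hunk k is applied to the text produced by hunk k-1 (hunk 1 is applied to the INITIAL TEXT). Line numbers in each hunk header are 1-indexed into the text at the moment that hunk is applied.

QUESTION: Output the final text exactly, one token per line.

Hunk 1: at line 3 remove [awzsi] add [ifo] -> 6 lines: ofvl rup smglj ifo rmve ykd
Hunk 2: at line 1 remove [rup] add [rdtd,sqvgk,vtb] -> 8 lines: ofvl rdtd sqvgk vtb smglj ifo rmve ykd
Hunk 3: at line 1 remove [sqvgk] add [vcl,dsrb,ixx] -> 10 lines: ofvl rdtd vcl dsrb ixx vtb smglj ifo rmve ykd
Hunk 4: at line 6 remove [ifo] add [cwqb,iuyy] -> 11 lines: ofvl rdtd vcl dsrb ixx vtb smglj cwqb iuyy rmve ykd
Hunk 5: at line 1 remove [rdtd] add [oybe] -> 11 lines: ofvl oybe vcl dsrb ixx vtb smglj cwqb iuyy rmve ykd
Hunk 6: at line 5 remove [smglj,cwqb,iuyy] add [pyd] -> 9 lines: ofvl oybe vcl dsrb ixx vtb pyd rmve ykd

Answer: ofvl
oybe
vcl
dsrb
ixx
vtb
pyd
rmve
ykd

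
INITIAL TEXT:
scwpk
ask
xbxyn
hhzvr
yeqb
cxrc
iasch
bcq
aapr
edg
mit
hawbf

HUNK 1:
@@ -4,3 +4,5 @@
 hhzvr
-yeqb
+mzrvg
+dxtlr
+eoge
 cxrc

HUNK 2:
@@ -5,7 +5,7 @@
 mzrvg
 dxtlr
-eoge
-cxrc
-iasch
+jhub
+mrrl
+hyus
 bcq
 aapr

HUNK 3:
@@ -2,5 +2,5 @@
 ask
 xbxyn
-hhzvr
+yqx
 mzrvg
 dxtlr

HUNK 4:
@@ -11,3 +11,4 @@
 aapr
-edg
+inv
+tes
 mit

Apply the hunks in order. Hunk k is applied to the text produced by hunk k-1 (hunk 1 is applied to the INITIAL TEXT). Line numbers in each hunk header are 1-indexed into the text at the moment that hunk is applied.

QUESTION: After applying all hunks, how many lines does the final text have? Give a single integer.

Answer: 15

Derivation:
Hunk 1: at line 4 remove [yeqb] add [mzrvg,dxtlr,eoge] -> 14 lines: scwpk ask xbxyn hhzvr mzrvg dxtlr eoge cxrc iasch bcq aapr edg mit hawbf
Hunk 2: at line 5 remove [eoge,cxrc,iasch] add [jhub,mrrl,hyus] -> 14 lines: scwpk ask xbxyn hhzvr mzrvg dxtlr jhub mrrl hyus bcq aapr edg mit hawbf
Hunk 3: at line 2 remove [hhzvr] add [yqx] -> 14 lines: scwpk ask xbxyn yqx mzrvg dxtlr jhub mrrl hyus bcq aapr edg mit hawbf
Hunk 4: at line 11 remove [edg] add [inv,tes] -> 15 lines: scwpk ask xbxyn yqx mzrvg dxtlr jhub mrrl hyus bcq aapr inv tes mit hawbf
Final line count: 15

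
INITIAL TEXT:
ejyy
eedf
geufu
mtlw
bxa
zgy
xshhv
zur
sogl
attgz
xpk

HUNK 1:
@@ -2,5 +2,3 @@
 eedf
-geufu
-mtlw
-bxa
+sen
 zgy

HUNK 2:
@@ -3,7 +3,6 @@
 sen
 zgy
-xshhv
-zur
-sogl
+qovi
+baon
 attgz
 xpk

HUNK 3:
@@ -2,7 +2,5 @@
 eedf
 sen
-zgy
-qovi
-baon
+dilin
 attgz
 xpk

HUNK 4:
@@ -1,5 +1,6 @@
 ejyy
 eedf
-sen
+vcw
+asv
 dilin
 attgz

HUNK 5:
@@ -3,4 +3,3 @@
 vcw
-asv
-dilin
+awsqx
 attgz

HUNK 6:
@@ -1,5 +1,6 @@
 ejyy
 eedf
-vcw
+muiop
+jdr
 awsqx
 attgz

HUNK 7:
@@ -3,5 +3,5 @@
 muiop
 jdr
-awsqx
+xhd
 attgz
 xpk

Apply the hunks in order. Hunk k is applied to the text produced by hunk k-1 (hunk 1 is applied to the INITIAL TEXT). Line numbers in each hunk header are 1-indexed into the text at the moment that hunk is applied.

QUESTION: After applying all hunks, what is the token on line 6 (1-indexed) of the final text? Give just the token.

Hunk 1: at line 2 remove [geufu,mtlw,bxa] add [sen] -> 9 lines: ejyy eedf sen zgy xshhv zur sogl attgz xpk
Hunk 2: at line 3 remove [xshhv,zur,sogl] add [qovi,baon] -> 8 lines: ejyy eedf sen zgy qovi baon attgz xpk
Hunk 3: at line 2 remove [zgy,qovi,baon] add [dilin] -> 6 lines: ejyy eedf sen dilin attgz xpk
Hunk 4: at line 1 remove [sen] add [vcw,asv] -> 7 lines: ejyy eedf vcw asv dilin attgz xpk
Hunk 5: at line 3 remove [asv,dilin] add [awsqx] -> 6 lines: ejyy eedf vcw awsqx attgz xpk
Hunk 6: at line 1 remove [vcw] add [muiop,jdr] -> 7 lines: ejyy eedf muiop jdr awsqx attgz xpk
Hunk 7: at line 3 remove [awsqx] add [xhd] -> 7 lines: ejyy eedf muiop jdr xhd attgz xpk
Final line 6: attgz

Answer: attgz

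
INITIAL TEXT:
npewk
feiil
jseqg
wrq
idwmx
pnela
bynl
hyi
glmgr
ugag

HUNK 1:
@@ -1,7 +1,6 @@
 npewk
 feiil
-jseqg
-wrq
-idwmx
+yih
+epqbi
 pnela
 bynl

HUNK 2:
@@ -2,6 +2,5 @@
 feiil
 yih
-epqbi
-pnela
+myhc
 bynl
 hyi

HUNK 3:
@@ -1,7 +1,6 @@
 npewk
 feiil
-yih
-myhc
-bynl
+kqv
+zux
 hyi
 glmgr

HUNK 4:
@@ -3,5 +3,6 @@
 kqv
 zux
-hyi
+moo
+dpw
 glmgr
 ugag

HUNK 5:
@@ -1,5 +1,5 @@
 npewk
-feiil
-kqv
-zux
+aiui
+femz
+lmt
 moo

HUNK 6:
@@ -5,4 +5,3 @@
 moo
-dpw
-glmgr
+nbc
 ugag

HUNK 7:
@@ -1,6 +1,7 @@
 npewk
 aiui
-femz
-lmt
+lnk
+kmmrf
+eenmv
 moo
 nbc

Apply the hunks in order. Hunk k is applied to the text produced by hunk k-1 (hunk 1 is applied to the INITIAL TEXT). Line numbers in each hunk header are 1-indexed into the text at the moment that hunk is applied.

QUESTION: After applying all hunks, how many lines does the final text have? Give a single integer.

Hunk 1: at line 1 remove [jseqg,wrq,idwmx] add [yih,epqbi] -> 9 lines: npewk feiil yih epqbi pnela bynl hyi glmgr ugag
Hunk 2: at line 2 remove [epqbi,pnela] add [myhc] -> 8 lines: npewk feiil yih myhc bynl hyi glmgr ugag
Hunk 3: at line 1 remove [yih,myhc,bynl] add [kqv,zux] -> 7 lines: npewk feiil kqv zux hyi glmgr ugag
Hunk 4: at line 3 remove [hyi] add [moo,dpw] -> 8 lines: npewk feiil kqv zux moo dpw glmgr ugag
Hunk 5: at line 1 remove [feiil,kqv,zux] add [aiui,femz,lmt] -> 8 lines: npewk aiui femz lmt moo dpw glmgr ugag
Hunk 6: at line 5 remove [dpw,glmgr] add [nbc] -> 7 lines: npewk aiui femz lmt moo nbc ugag
Hunk 7: at line 1 remove [femz,lmt] add [lnk,kmmrf,eenmv] -> 8 lines: npewk aiui lnk kmmrf eenmv moo nbc ugag
Final line count: 8

Answer: 8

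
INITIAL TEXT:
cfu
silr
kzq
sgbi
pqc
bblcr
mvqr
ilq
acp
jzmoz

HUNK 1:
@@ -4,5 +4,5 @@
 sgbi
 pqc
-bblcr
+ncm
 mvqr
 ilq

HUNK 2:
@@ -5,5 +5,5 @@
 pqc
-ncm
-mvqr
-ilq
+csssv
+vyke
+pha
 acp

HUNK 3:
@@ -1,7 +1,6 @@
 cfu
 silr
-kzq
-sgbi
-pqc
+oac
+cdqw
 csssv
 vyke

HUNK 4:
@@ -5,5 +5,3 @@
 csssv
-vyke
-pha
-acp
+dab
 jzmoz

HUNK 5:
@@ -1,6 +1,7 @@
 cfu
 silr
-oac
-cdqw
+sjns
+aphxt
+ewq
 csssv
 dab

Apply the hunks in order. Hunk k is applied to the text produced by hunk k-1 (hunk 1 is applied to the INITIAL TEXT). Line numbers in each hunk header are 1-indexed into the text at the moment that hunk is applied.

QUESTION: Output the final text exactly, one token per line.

Answer: cfu
silr
sjns
aphxt
ewq
csssv
dab
jzmoz

Derivation:
Hunk 1: at line 4 remove [bblcr] add [ncm] -> 10 lines: cfu silr kzq sgbi pqc ncm mvqr ilq acp jzmoz
Hunk 2: at line 5 remove [ncm,mvqr,ilq] add [csssv,vyke,pha] -> 10 lines: cfu silr kzq sgbi pqc csssv vyke pha acp jzmoz
Hunk 3: at line 1 remove [kzq,sgbi,pqc] add [oac,cdqw] -> 9 lines: cfu silr oac cdqw csssv vyke pha acp jzmoz
Hunk 4: at line 5 remove [vyke,pha,acp] add [dab] -> 7 lines: cfu silr oac cdqw csssv dab jzmoz
Hunk 5: at line 1 remove [oac,cdqw] add [sjns,aphxt,ewq] -> 8 lines: cfu silr sjns aphxt ewq csssv dab jzmoz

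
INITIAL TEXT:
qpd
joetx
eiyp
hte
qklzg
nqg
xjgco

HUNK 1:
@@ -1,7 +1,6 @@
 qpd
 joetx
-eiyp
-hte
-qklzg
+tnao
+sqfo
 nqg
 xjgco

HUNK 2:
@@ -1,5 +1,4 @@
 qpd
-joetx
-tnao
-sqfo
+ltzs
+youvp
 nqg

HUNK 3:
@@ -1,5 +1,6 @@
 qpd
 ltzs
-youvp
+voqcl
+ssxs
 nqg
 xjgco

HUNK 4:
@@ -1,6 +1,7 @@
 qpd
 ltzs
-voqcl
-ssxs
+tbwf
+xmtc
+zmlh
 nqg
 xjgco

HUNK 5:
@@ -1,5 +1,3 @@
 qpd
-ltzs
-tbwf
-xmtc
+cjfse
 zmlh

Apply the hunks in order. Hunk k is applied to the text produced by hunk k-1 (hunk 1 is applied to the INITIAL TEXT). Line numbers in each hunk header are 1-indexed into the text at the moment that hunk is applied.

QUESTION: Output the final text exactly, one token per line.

Hunk 1: at line 1 remove [eiyp,hte,qklzg] add [tnao,sqfo] -> 6 lines: qpd joetx tnao sqfo nqg xjgco
Hunk 2: at line 1 remove [joetx,tnao,sqfo] add [ltzs,youvp] -> 5 lines: qpd ltzs youvp nqg xjgco
Hunk 3: at line 1 remove [youvp] add [voqcl,ssxs] -> 6 lines: qpd ltzs voqcl ssxs nqg xjgco
Hunk 4: at line 1 remove [voqcl,ssxs] add [tbwf,xmtc,zmlh] -> 7 lines: qpd ltzs tbwf xmtc zmlh nqg xjgco
Hunk 5: at line 1 remove [ltzs,tbwf,xmtc] add [cjfse] -> 5 lines: qpd cjfse zmlh nqg xjgco

Answer: qpd
cjfse
zmlh
nqg
xjgco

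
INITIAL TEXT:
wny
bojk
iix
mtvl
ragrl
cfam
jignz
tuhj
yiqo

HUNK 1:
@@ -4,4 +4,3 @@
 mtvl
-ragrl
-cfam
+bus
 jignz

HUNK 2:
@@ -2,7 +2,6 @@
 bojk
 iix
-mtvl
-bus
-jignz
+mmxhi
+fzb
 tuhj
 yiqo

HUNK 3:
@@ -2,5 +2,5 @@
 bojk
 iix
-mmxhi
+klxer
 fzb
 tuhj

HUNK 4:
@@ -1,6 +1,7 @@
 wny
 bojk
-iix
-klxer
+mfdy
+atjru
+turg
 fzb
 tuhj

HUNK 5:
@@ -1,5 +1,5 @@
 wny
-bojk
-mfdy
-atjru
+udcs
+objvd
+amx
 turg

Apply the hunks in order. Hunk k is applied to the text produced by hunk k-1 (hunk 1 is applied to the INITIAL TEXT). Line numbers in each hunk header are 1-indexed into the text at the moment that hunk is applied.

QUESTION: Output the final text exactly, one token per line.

Answer: wny
udcs
objvd
amx
turg
fzb
tuhj
yiqo

Derivation:
Hunk 1: at line 4 remove [ragrl,cfam] add [bus] -> 8 lines: wny bojk iix mtvl bus jignz tuhj yiqo
Hunk 2: at line 2 remove [mtvl,bus,jignz] add [mmxhi,fzb] -> 7 lines: wny bojk iix mmxhi fzb tuhj yiqo
Hunk 3: at line 2 remove [mmxhi] add [klxer] -> 7 lines: wny bojk iix klxer fzb tuhj yiqo
Hunk 4: at line 1 remove [iix,klxer] add [mfdy,atjru,turg] -> 8 lines: wny bojk mfdy atjru turg fzb tuhj yiqo
Hunk 5: at line 1 remove [bojk,mfdy,atjru] add [udcs,objvd,amx] -> 8 lines: wny udcs objvd amx turg fzb tuhj yiqo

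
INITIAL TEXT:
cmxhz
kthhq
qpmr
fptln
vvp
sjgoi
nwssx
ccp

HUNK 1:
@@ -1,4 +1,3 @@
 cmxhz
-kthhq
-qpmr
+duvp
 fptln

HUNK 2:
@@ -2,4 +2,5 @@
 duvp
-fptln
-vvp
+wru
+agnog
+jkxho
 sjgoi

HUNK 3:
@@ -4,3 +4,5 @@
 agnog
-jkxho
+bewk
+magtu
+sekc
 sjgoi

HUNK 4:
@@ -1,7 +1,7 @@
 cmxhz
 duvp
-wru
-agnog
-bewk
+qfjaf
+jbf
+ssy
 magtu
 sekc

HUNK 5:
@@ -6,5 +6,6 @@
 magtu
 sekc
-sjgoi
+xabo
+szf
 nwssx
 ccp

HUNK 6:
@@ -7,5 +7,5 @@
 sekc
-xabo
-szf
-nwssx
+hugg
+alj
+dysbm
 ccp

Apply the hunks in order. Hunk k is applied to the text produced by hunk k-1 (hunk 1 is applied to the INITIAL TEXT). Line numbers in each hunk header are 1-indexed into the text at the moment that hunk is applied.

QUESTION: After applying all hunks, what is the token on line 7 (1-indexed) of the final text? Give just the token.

Hunk 1: at line 1 remove [kthhq,qpmr] add [duvp] -> 7 lines: cmxhz duvp fptln vvp sjgoi nwssx ccp
Hunk 2: at line 2 remove [fptln,vvp] add [wru,agnog,jkxho] -> 8 lines: cmxhz duvp wru agnog jkxho sjgoi nwssx ccp
Hunk 3: at line 4 remove [jkxho] add [bewk,magtu,sekc] -> 10 lines: cmxhz duvp wru agnog bewk magtu sekc sjgoi nwssx ccp
Hunk 4: at line 1 remove [wru,agnog,bewk] add [qfjaf,jbf,ssy] -> 10 lines: cmxhz duvp qfjaf jbf ssy magtu sekc sjgoi nwssx ccp
Hunk 5: at line 6 remove [sjgoi] add [xabo,szf] -> 11 lines: cmxhz duvp qfjaf jbf ssy magtu sekc xabo szf nwssx ccp
Hunk 6: at line 7 remove [xabo,szf,nwssx] add [hugg,alj,dysbm] -> 11 lines: cmxhz duvp qfjaf jbf ssy magtu sekc hugg alj dysbm ccp
Final line 7: sekc

Answer: sekc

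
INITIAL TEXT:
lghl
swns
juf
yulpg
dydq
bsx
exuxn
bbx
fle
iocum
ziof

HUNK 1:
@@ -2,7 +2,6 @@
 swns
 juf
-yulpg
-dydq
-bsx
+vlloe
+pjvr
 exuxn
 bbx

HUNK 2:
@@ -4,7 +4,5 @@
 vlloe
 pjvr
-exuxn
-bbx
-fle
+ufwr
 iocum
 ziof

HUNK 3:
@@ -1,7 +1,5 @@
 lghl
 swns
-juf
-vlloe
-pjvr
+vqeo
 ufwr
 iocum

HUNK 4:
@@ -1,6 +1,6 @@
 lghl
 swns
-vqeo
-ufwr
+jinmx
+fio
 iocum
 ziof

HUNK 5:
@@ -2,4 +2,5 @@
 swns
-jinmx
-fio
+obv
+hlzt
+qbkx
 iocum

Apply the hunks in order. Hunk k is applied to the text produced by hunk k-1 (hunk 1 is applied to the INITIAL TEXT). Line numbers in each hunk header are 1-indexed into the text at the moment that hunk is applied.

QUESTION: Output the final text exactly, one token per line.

Hunk 1: at line 2 remove [yulpg,dydq,bsx] add [vlloe,pjvr] -> 10 lines: lghl swns juf vlloe pjvr exuxn bbx fle iocum ziof
Hunk 2: at line 4 remove [exuxn,bbx,fle] add [ufwr] -> 8 lines: lghl swns juf vlloe pjvr ufwr iocum ziof
Hunk 3: at line 1 remove [juf,vlloe,pjvr] add [vqeo] -> 6 lines: lghl swns vqeo ufwr iocum ziof
Hunk 4: at line 1 remove [vqeo,ufwr] add [jinmx,fio] -> 6 lines: lghl swns jinmx fio iocum ziof
Hunk 5: at line 2 remove [jinmx,fio] add [obv,hlzt,qbkx] -> 7 lines: lghl swns obv hlzt qbkx iocum ziof

Answer: lghl
swns
obv
hlzt
qbkx
iocum
ziof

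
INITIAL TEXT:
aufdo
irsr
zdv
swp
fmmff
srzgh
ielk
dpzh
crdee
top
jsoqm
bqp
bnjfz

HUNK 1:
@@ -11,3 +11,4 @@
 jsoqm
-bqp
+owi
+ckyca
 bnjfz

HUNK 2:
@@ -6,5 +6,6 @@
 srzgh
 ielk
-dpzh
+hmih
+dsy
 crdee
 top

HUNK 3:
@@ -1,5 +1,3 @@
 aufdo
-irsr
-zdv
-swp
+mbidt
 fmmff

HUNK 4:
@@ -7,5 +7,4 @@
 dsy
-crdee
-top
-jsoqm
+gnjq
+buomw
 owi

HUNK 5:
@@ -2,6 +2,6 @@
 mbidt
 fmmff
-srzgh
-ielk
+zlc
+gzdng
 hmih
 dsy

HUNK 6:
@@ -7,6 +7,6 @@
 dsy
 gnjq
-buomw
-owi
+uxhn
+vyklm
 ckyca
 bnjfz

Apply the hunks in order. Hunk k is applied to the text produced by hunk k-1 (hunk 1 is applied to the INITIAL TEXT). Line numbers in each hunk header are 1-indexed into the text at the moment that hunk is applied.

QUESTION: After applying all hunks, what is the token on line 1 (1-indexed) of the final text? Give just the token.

Answer: aufdo

Derivation:
Hunk 1: at line 11 remove [bqp] add [owi,ckyca] -> 14 lines: aufdo irsr zdv swp fmmff srzgh ielk dpzh crdee top jsoqm owi ckyca bnjfz
Hunk 2: at line 6 remove [dpzh] add [hmih,dsy] -> 15 lines: aufdo irsr zdv swp fmmff srzgh ielk hmih dsy crdee top jsoqm owi ckyca bnjfz
Hunk 3: at line 1 remove [irsr,zdv,swp] add [mbidt] -> 13 lines: aufdo mbidt fmmff srzgh ielk hmih dsy crdee top jsoqm owi ckyca bnjfz
Hunk 4: at line 7 remove [crdee,top,jsoqm] add [gnjq,buomw] -> 12 lines: aufdo mbidt fmmff srzgh ielk hmih dsy gnjq buomw owi ckyca bnjfz
Hunk 5: at line 2 remove [srzgh,ielk] add [zlc,gzdng] -> 12 lines: aufdo mbidt fmmff zlc gzdng hmih dsy gnjq buomw owi ckyca bnjfz
Hunk 6: at line 7 remove [buomw,owi] add [uxhn,vyklm] -> 12 lines: aufdo mbidt fmmff zlc gzdng hmih dsy gnjq uxhn vyklm ckyca bnjfz
Final line 1: aufdo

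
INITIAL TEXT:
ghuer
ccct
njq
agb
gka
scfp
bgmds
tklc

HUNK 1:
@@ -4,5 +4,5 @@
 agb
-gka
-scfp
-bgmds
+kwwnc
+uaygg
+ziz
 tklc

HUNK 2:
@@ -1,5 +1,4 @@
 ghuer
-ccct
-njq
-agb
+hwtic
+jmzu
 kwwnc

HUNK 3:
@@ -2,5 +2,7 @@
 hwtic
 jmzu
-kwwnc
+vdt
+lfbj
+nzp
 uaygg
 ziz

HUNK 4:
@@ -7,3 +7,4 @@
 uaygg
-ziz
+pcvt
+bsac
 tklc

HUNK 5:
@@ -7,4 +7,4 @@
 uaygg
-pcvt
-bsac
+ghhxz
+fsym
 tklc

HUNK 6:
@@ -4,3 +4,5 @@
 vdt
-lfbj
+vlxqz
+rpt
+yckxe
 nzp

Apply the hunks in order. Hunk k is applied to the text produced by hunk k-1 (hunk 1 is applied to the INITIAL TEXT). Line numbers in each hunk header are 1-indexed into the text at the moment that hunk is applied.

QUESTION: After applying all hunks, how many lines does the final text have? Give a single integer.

Hunk 1: at line 4 remove [gka,scfp,bgmds] add [kwwnc,uaygg,ziz] -> 8 lines: ghuer ccct njq agb kwwnc uaygg ziz tklc
Hunk 2: at line 1 remove [ccct,njq,agb] add [hwtic,jmzu] -> 7 lines: ghuer hwtic jmzu kwwnc uaygg ziz tklc
Hunk 3: at line 2 remove [kwwnc] add [vdt,lfbj,nzp] -> 9 lines: ghuer hwtic jmzu vdt lfbj nzp uaygg ziz tklc
Hunk 4: at line 7 remove [ziz] add [pcvt,bsac] -> 10 lines: ghuer hwtic jmzu vdt lfbj nzp uaygg pcvt bsac tklc
Hunk 5: at line 7 remove [pcvt,bsac] add [ghhxz,fsym] -> 10 lines: ghuer hwtic jmzu vdt lfbj nzp uaygg ghhxz fsym tklc
Hunk 6: at line 4 remove [lfbj] add [vlxqz,rpt,yckxe] -> 12 lines: ghuer hwtic jmzu vdt vlxqz rpt yckxe nzp uaygg ghhxz fsym tklc
Final line count: 12

Answer: 12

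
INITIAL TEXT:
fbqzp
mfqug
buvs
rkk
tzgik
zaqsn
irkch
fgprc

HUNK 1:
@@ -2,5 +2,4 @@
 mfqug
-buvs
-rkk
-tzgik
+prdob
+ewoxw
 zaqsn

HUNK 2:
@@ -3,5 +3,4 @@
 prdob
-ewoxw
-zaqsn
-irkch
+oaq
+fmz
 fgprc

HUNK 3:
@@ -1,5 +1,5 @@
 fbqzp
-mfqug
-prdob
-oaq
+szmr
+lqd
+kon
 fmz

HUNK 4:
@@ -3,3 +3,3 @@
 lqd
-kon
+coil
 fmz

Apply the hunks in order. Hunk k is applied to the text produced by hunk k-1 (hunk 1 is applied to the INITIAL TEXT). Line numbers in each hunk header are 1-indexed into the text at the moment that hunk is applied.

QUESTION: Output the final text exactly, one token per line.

Answer: fbqzp
szmr
lqd
coil
fmz
fgprc

Derivation:
Hunk 1: at line 2 remove [buvs,rkk,tzgik] add [prdob,ewoxw] -> 7 lines: fbqzp mfqug prdob ewoxw zaqsn irkch fgprc
Hunk 2: at line 3 remove [ewoxw,zaqsn,irkch] add [oaq,fmz] -> 6 lines: fbqzp mfqug prdob oaq fmz fgprc
Hunk 3: at line 1 remove [mfqug,prdob,oaq] add [szmr,lqd,kon] -> 6 lines: fbqzp szmr lqd kon fmz fgprc
Hunk 4: at line 3 remove [kon] add [coil] -> 6 lines: fbqzp szmr lqd coil fmz fgprc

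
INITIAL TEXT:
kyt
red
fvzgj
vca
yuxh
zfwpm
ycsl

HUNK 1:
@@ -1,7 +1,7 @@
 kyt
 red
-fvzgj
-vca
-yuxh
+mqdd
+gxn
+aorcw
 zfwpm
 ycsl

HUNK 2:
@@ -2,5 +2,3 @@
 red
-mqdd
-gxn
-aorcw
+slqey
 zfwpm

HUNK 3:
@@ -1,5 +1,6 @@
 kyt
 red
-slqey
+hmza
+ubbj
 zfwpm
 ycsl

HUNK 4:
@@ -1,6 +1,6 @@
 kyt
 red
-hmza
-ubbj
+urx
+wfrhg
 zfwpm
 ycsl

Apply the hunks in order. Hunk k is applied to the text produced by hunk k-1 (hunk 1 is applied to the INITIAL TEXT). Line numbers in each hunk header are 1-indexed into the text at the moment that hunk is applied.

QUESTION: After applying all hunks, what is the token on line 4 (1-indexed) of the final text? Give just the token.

Answer: wfrhg

Derivation:
Hunk 1: at line 1 remove [fvzgj,vca,yuxh] add [mqdd,gxn,aorcw] -> 7 lines: kyt red mqdd gxn aorcw zfwpm ycsl
Hunk 2: at line 2 remove [mqdd,gxn,aorcw] add [slqey] -> 5 lines: kyt red slqey zfwpm ycsl
Hunk 3: at line 1 remove [slqey] add [hmza,ubbj] -> 6 lines: kyt red hmza ubbj zfwpm ycsl
Hunk 4: at line 1 remove [hmza,ubbj] add [urx,wfrhg] -> 6 lines: kyt red urx wfrhg zfwpm ycsl
Final line 4: wfrhg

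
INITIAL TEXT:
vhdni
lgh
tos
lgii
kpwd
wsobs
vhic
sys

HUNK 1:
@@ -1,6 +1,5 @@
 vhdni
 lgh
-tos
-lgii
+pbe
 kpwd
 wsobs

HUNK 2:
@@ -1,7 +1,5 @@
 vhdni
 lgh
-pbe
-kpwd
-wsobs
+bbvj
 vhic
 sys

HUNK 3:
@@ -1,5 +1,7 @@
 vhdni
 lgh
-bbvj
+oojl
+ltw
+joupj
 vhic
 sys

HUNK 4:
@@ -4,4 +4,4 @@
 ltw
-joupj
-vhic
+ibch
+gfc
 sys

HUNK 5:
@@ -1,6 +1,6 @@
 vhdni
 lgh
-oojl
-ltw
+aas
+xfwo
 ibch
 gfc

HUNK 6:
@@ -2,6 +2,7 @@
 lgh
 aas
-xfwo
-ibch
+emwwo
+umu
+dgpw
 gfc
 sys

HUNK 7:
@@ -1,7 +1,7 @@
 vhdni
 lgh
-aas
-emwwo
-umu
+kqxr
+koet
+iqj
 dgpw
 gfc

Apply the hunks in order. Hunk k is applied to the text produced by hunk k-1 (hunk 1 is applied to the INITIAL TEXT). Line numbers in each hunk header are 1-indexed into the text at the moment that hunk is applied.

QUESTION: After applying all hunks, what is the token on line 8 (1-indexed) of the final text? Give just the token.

Hunk 1: at line 1 remove [tos,lgii] add [pbe] -> 7 lines: vhdni lgh pbe kpwd wsobs vhic sys
Hunk 2: at line 1 remove [pbe,kpwd,wsobs] add [bbvj] -> 5 lines: vhdni lgh bbvj vhic sys
Hunk 3: at line 1 remove [bbvj] add [oojl,ltw,joupj] -> 7 lines: vhdni lgh oojl ltw joupj vhic sys
Hunk 4: at line 4 remove [joupj,vhic] add [ibch,gfc] -> 7 lines: vhdni lgh oojl ltw ibch gfc sys
Hunk 5: at line 1 remove [oojl,ltw] add [aas,xfwo] -> 7 lines: vhdni lgh aas xfwo ibch gfc sys
Hunk 6: at line 2 remove [xfwo,ibch] add [emwwo,umu,dgpw] -> 8 lines: vhdni lgh aas emwwo umu dgpw gfc sys
Hunk 7: at line 1 remove [aas,emwwo,umu] add [kqxr,koet,iqj] -> 8 lines: vhdni lgh kqxr koet iqj dgpw gfc sys
Final line 8: sys

Answer: sys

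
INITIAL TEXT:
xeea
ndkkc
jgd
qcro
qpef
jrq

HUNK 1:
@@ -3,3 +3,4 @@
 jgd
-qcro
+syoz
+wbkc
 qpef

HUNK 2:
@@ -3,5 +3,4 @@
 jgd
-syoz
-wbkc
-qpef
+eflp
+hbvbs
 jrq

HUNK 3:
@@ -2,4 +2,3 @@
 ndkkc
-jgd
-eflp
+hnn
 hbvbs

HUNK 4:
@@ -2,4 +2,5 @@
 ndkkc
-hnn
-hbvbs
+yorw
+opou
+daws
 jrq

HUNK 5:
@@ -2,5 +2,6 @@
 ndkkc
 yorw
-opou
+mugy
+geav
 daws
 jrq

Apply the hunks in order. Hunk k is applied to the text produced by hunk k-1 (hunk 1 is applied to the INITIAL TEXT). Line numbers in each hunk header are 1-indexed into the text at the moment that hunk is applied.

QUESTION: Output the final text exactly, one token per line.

Answer: xeea
ndkkc
yorw
mugy
geav
daws
jrq

Derivation:
Hunk 1: at line 3 remove [qcro] add [syoz,wbkc] -> 7 lines: xeea ndkkc jgd syoz wbkc qpef jrq
Hunk 2: at line 3 remove [syoz,wbkc,qpef] add [eflp,hbvbs] -> 6 lines: xeea ndkkc jgd eflp hbvbs jrq
Hunk 3: at line 2 remove [jgd,eflp] add [hnn] -> 5 lines: xeea ndkkc hnn hbvbs jrq
Hunk 4: at line 2 remove [hnn,hbvbs] add [yorw,opou,daws] -> 6 lines: xeea ndkkc yorw opou daws jrq
Hunk 5: at line 2 remove [opou] add [mugy,geav] -> 7 lines: xeea ndkkc yorw mugy geav daws jrq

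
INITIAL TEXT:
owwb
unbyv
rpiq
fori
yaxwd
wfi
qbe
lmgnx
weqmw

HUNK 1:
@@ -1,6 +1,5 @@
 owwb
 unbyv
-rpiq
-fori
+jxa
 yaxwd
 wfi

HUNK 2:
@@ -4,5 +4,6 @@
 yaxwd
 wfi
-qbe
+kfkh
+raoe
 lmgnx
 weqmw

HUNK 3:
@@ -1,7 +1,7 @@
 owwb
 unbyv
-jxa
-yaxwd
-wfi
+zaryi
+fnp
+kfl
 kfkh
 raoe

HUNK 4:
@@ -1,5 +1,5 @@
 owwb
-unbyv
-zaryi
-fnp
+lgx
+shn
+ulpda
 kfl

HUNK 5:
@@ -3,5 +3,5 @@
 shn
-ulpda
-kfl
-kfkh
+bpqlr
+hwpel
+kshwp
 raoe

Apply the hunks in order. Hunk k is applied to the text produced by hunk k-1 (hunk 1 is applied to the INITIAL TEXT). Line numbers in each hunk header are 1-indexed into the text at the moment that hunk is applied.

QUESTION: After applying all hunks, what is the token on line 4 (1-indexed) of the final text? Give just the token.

Answer: bpqlr

Derivation:
Hunk 1: at line 1 remove [rpiq,fori] add [jxa] -> 8 lines: owwb unbyv jxa yaxwd wfi qbe lmgnx weqmw
Hunk 2: at line 4 remove [qbe] add [kfkh,raoe] -> 9 lines: owwb unbyv jxa yaxwd wfi kfkh raoe lmgnx weqmw
Hunk 3: at line 1 remove [jxa,yaxwd,wfi] add [zaryi,fnp,kfl] -> 9 lines: owwb unbyv zaryi fnp kfl kfkh raoe lmgnx weqmw
Hunk 4: at line 1 remove [unbyv,zaryi,fnp] add [lgx,shn,ulpda] -> 9 lines: owwb lgx shn ulpda kfl kfkh raoe lmgnx weqmw
Hunk 5: at line 3 remove [ulpda,kfl,kfkh] add [bpqlr,hwpel,kshwp] -> 9 lines: owwb lgx shn bpqlr hwpel kshwp raoe lmgnx weqmw
Final line 4: bpqlr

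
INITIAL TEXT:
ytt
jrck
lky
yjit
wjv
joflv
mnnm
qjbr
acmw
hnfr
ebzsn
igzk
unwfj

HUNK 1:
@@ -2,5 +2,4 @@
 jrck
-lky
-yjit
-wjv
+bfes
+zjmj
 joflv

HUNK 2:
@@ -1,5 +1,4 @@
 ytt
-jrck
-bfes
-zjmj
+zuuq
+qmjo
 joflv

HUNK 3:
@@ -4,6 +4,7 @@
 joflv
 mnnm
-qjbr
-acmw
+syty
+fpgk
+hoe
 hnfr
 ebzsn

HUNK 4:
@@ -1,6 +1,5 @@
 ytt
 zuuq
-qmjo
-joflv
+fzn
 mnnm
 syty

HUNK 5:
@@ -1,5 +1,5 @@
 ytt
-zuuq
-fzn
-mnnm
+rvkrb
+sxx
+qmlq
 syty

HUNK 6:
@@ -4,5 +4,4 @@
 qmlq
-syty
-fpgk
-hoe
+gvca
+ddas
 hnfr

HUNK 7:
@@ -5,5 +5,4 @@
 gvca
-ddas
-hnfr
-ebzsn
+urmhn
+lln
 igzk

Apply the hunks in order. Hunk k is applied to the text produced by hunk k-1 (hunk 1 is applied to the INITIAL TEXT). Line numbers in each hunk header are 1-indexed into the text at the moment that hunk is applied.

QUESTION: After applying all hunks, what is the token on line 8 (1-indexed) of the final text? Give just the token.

Hunk 1: at line 2 remove [lky,yjit,wjv] add [bfes,zjmj] -> 12 lines: ytt jrck bfes zjmj joflv mnnm qjbr acmw hnfr ebzsn igzk unwfj
Hunk 2: at line 1 remove [jrck,bfes,zjmj] add [zuuq,qmjo] -> 11 lines: ytt zuuq qmjo joflv mnnm qjbr acmw hnfr ebzsn igzk unwfj
Hunk 3: at line 4 remove [qjbr,acmw] add [syty,fpgk,hoe] -> 12 lines: ytt zuuq qmjo joflv mnnm syty fpgk hoe hnfr ebzsn igzk unwfj
Hunk 4: at line 1 remove [qmjo,joflv] add [fzn] -> 11 lines: ytt zuuq fzn mnnm syty fpgk hoe hnfr ebzsn igzk unwfj
Hunk 5: at line 1 remove [zuuq,fzn,mnnm] add [rvkrb,sxx,qmlq] -> 11 lines: ytt rvkrb sxx qmlq syty fpgk hoe hnfr ebzsn igzk unwfj
Hunk 6: at line 4 remove [syty,fpgk,hoe] add [gvca,ddas] -> 10 lines: ytt rvkrb sxx qmlq gvca ddas hnfr ebzsn igzk unwfj
Hunk 7: at line 5 remove [ddas,hnfr,ebzsn] add [urmhn,lln] -> 9 lines: ytt rvkrb sxx qmlq gvca urmhn lln igzk unwfj
Final line 8: igzk

Answer: igzk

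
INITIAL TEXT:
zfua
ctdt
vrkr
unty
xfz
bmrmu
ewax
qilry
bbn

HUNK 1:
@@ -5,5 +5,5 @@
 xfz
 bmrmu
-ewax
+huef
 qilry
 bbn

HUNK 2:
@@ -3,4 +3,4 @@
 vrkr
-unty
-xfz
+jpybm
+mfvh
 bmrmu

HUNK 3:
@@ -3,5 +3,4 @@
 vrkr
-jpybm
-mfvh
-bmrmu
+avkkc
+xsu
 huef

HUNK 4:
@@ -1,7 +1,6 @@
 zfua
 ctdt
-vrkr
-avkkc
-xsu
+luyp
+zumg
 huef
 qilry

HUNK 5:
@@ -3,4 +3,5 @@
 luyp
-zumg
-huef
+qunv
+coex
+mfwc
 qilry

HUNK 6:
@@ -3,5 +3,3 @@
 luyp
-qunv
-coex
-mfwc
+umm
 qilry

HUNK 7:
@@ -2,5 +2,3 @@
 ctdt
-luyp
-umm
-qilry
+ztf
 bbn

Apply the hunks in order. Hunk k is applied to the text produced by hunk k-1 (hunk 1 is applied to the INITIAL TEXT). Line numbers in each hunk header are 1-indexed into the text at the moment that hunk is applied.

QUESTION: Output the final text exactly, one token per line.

Answer: zfua
ctdt
ztf
bbn

Derivation:
Hunk 1: at line 5 remove [ewax] add [huef] -> 9 lines: zfua ctdt vrkr unty xfz bmrmu huef qilry bbn
Hunk 2: at line 3 remove [unty,xfz] add [jpybm,mfvh] -> 9 lines: zfua ctdt vrkr jpybm mfvh bmrmu huef qilry bbn
Hunk 3: at line 3 remove [jpybm,mfvh,bmrmu] add [avkkc,xsu] -> 8 lines: zfua ctdt vrkr avkkc xsu huef qilry bbn
Hunk 4: at line 1 remove [vrkr,avkkc,xsu] add [luyp,zumg] -> 7 lines: zfua ctdt luyp zumg huef qilry bbn
Hunk 5: at line 3 remove [zumg,huef] add [qunv,coex,mfwc] -> 8 lines: zfua ctdt luyp qunv coex mfwc qilry bbn
Hunk 6: at line 3 remove [qunv,coex,mfwc] add [umm] -> 6 lines: zfua ctdt luyp umm qilry bbn
Hunk 7: at line 2 remove [luyp,umm,qilry] add [ztf] -> 4 lines: zfua ctdt ztf bbn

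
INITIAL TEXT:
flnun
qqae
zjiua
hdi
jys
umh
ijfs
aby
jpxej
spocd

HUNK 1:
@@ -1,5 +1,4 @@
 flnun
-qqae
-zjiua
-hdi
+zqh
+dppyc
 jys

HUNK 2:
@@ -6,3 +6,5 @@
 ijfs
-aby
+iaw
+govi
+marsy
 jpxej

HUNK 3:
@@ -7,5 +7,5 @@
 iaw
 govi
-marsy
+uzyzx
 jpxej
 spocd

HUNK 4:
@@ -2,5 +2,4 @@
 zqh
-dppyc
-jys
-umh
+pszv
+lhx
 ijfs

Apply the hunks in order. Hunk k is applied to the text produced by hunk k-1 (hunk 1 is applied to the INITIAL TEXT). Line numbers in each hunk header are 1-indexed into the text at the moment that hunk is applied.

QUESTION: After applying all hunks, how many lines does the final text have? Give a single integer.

Answer: 10

Derivation:
Hunk 1: at line 1 remove [qqae,zjiua,hdi] add [zqh,dppyc] -> 9 lines: flnun zqh dppyc jys umh ijfs aby jpxej spocd
Hunk 2: at line 6 remove [aby] add [iaw,govi,marsy] -> 11 lines: flnun zqh dppyc jys umh ijfs iaw govi marsy jpxej spocd
Hunk 3: at line 7 remove [marsy] add [uzyzx] -> 11 lines: flnun zqh dppyc jys umh ijfs iaw govi uzyzx jpxej spocd
Hunk 4: at line 2 remove [dppyc,jys,umh] add [pszv,lhx] -> 10 lines: flnun zqh pszv lhx ijfs iaw govi uzyzx jpxej spocd
Final line count: 10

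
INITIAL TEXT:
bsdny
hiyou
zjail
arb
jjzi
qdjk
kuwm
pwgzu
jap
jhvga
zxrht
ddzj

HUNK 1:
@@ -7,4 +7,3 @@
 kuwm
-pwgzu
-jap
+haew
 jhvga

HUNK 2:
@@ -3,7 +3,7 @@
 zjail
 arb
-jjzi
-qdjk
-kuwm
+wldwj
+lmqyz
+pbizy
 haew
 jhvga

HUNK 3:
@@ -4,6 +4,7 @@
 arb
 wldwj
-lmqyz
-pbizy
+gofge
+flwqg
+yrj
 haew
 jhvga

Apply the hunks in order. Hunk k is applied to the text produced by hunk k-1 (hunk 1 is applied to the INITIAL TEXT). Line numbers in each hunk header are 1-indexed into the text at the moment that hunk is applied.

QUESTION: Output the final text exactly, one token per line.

Answer: bsdny
hiyou
zjail
arb
wldwj
gofge
flwqg
yrj
haew
jhvga
zxrht
ddzj

Derivation:
Hunk 1: at line 7 remove [pwgzu,jap] add [haew] -> 11 lines: bsdny hiyou zjail arb jjzi qdjk kuwm haew jhvga zxrht ddzj
Hunk 2: at line 3 remove [jjzi,qdjk,kuwm] add [wldwj,lmqyz,pbizy] -> 11 lines: bsdny hiyou zjail arb wldwj lmqyz pbizy haew jhvga zxrht ddzj
Hunk 3: at line 4 remove [lmqyz,pbizy] add [gofge,flwqg,yrj] -> 12 lines: bsdny hiyou zjail arb wldwj gofge flwqg yrj haew jhvga zxrht ddzj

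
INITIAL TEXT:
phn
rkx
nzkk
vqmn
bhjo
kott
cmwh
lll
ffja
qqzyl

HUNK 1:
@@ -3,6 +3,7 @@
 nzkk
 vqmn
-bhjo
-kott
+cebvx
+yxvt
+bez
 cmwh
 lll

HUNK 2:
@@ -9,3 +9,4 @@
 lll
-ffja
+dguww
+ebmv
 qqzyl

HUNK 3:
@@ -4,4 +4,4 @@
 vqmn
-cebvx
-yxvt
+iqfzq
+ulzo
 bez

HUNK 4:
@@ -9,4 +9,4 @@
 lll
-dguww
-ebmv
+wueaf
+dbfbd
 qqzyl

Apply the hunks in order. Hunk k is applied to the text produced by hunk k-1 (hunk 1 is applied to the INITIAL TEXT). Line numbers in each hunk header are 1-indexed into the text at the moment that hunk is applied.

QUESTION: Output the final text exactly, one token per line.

Answer: phn
rkx
nzkk
vqmn
iqfzq
ulzo
bez
cmwh
lll
wueaf
dbfbd
qqzyl

Derivation:
Hunk 1: at line 3 remove [bhjo,kott] add [cebvx,yxvt,bez] -> 11 lines: phn rkx nzkk vqmn cebvx yxvt bez cmwh lll ffja qqzyl
Hunk 2: at line 9 remove [ffja] add [dguww,ebmv] -> 12 lines: phn rkx nzkk vqmn cebvx yxvt bez cmwh lll dguww ebmv qqzyl
Hunk 3: at line 4 remove [cebvx,yxvt] add [iqfzq,ulzo] -> 12 lines: phn rkx nzkk vqmn iqfzq ulzo bez cmwh lll dguww ebmv qqzyl
Hunk 4: at line 9 remove [dguww,ebmv] add [wueaf,dbfbd] -> 12 lines: phn rkx nzkk vqmn iqfzq ulzo bez cmwh lll wueaf dbfbd qqzyl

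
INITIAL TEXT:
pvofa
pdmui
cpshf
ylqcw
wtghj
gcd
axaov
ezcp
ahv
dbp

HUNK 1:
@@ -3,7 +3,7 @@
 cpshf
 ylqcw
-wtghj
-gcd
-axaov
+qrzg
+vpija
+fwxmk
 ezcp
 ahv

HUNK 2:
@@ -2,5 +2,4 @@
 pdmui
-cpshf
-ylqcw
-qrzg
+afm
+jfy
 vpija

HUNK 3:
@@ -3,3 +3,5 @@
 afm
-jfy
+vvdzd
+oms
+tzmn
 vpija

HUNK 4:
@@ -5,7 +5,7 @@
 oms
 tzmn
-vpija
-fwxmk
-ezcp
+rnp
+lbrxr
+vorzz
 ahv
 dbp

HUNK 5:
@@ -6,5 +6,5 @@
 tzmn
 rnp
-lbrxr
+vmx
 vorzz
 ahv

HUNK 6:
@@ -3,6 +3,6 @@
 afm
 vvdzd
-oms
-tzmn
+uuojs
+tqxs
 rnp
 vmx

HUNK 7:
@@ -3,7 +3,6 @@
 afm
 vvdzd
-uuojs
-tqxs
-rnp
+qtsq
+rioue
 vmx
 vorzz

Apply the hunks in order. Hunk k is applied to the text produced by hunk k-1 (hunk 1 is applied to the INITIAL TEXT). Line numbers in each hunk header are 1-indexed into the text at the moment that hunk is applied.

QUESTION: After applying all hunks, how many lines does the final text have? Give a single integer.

Answer: 10

Derivation:
Hunk 1: at line 3 remove [wtghj,gcd,axaov] add [qrzg,vpija,fwxmk] -> 10 lines: pvofa pdmui cpshf ylqcw qrzg vpija fwxmk ezcp ahv dbp
Hunk 2: at line 2 remove [cpshf,ylqcw,qrzg] add [afm,jfy] -> 9 lines: pvofa pdmui afm jfy vpija fwxmk ezcp ahv dbp
Hunk 3: at line 3 remove [jfy] add [vvdzd,oms,tzmn] -> 11 lines: pvofa pdmui afm vvdzd oms tzmn vpija fwxmk ezcp ahv dbp
Hunk 4: at line 5 remove [vpija,fwxmk,ezcp] add [rnp,lbrxr,vorzz] -> 11 lines: pvofa pdmui afm vvdzd oms tzmn rnp lbrxr vorzz ahv dbp
Hunk 5: at line 6 remove [lbrxr] add [vmx] -> 11 lines: pvofa pdmui afm vvdzd oms tzmn rnp vmx vorzz ahv dbp
Hunk 6: at line 3 remove [oms,tzmn] add [uuojs,tqxs] -> 11 lines: pvofa pdmui afm vvdzd uuojs tqxs rnp vmx vorzz ahv dbp
Hunk 7: at line 3 remove [uuojs,tqxs,rnp] add [qtsq,rioue] -> 10 lines: pvofa pdmui afm vvdzd qtsq rioue vmx vorzz ahv dbp
Final line count: 10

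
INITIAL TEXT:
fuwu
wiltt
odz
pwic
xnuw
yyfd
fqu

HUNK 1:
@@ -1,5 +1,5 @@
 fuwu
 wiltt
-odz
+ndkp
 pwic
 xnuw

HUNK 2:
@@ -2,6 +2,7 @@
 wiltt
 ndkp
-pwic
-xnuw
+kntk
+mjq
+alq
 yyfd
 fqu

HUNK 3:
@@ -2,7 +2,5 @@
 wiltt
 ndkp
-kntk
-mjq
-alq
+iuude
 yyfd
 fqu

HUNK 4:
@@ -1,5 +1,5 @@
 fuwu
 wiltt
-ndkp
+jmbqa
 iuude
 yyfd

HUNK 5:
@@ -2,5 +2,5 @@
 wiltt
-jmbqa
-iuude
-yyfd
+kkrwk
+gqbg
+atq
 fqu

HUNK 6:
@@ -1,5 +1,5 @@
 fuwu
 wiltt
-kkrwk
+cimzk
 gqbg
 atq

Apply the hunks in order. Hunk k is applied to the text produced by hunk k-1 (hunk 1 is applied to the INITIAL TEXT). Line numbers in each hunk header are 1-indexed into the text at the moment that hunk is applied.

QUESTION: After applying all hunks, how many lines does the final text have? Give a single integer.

Answer: 6

Derivation:
Hunk 1: at line 1 remove [odz] add [ndkp] -> 7 lines: fuwu wiltt ndkp pwic xnuw yyfd fqu
Hunk 2: at line 2 remove [pwic,xnuw] add [kntk,mjq,alq] -> 8 lines: fuwu wiltt ndkp kntk mjq alq yyfd fqu
Hunk 3: at line 2 remove [kntk,mjq,alq] add [iuude] -> 6 lines: fuwu wiltt ndkp iuude yyfd fqu
Hunk 4: at line 1 remove [ndkp] add [jmbqa] -> 6 lines: fuwu wiltt jmbqa iuude yyfd fqu
Hunk 5: at line 2 remove [jmbqa,iuude,yyfd] add [kkrwk,gqbg,atq] -> 6 lines: fuwu wiltt kkrwk gqbg atq fqu
Hunk 6: at line 1 remove [kkrwk] add [cimzk] -> 6 lines: fuwu wiltt cimzk gqbg atq fqu
Final line count: 6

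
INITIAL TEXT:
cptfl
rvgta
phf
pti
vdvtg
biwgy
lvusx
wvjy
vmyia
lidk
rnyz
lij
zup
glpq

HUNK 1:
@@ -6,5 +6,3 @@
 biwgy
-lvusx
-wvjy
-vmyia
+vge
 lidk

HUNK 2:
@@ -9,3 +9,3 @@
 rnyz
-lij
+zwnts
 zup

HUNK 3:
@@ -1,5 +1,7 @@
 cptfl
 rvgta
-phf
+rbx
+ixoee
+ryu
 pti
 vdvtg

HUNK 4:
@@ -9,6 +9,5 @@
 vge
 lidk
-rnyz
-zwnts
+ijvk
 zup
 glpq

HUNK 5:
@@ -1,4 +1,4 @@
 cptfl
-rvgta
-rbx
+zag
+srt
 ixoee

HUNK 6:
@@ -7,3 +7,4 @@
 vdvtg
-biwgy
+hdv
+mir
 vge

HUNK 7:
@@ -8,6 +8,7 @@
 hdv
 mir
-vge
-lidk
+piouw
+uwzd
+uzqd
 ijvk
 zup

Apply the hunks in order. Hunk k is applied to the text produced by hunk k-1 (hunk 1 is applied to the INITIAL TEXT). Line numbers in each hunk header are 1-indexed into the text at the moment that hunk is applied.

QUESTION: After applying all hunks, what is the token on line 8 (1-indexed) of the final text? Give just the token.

Answer: hdv

Derivation:
Hunk 1: at line 6 remove [lvusx,wvjy,vmyia] add [vge] -> 12 lines: cptfl rvgta phf pti vdvtg biwgy vge lidk rnyz lij zup glpq
Hunk 2: at line 9 remove [lij] add [zwnts] -> 12 lines: cptfl rvgta phf pti vdvtg biwgy vge lidk rnyz zwnts zup glpq
Hunk 3: at line 1 remove [phf] add [rbx,ixoee,ryu] -> 14 lines: cptfl rvgta rbx ixoee ryu pti vdvtg biwgy vge lidk rnyz zwnts zup glpq
Hunk 4: at line 9 remove [rnyz,zwnts] add [ijvk] -> 13 lines: cptfl rvgta rbx ixoee ryu pti vdvtg biwgy vge lidk ijvk zup glpq
Hunk 5: at line 1 remove [rvgta,rbx] add [zag,srt] -> 13 lines: cptfl zag srt ixoee ryu pti vdvtg biwgy vge lidk ijvk zup glpq
Hunk 6: at line 7 remove [biwgy] add [hdv,mir] -> 14 lines: cptfl zag srt ixoee ryu pti vdvtg hdv mir vge lidk ijvk zup glpq
Hunk 7: at line 8 remove [vge,lidk] add [piouw,uwzd,uzqd] -> 15 lines: cptfl zag srt ixoee ryu pti vdvtg hdv mir piouw uwzd uzqd ijvk zup glpq
Final line 8: hdv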